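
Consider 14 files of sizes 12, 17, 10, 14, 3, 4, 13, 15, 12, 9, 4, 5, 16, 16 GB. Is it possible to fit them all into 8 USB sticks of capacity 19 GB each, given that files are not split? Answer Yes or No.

No

Total = 150 GB; ⌈150/19⌉ = 8.
9 files each exceed half the capacity and cannot share a USB stick, forcing at least 9 USB sticks.
At least 9 USB sticks are required, but only 8 are allowed.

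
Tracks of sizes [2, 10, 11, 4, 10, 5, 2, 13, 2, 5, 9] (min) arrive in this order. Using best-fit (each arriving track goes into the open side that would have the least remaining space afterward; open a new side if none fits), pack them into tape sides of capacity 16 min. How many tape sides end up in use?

5

  2 → side 1 (new)  [load 2/16]
  10 → side 1  [load 12/16]
  11 → side 2 (new)  [load 11/16]
  4 → side 1  [load 16/16]
  10 → side 3 (new)  [load 10/16]
  5 → side 2  [load 16/16]
  2 → side 3  [load 12/16]
  13 → side 4 (new)  [load 13/16]
  2 → side 4  [load 15/16]
  5 → side 5 (new)  [load 5/16]
  9 → side 5  [load 14/16]
5 tape sides opened.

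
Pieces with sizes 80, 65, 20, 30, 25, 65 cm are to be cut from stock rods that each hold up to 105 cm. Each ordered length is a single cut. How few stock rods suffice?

Total = 80 + 65 + 65 + 30 + 25 + 20 = 285 cm.
Lower bound: ⌈285/105⌉ = 3 stock rods.
A packing using 3 stock rods:
  stock rod 1: 80 + 25 = 105
  stock rod 2: 65 + 30 = 95
  stock rod 3: 65 + 20 = 85
This matches the lower bound, so 3 is optimal.

3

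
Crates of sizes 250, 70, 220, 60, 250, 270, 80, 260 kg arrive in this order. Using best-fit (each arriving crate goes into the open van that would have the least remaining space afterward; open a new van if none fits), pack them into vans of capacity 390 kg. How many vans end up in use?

  250 → van 1 (new)  [load 250/390]
  70 → van 1  [load 320/390]
  220 → van 2 (new)  [load 220/390]
  60 → van 1  [load 380/390]
  250 → van 3 (new)  [load 250/390]
  270 → van 4 (new)  [load 270/390]
  80 → van 4  [load 350/390]
  260 → van 5 (new)  [load 260/390]
5 vans opened.

5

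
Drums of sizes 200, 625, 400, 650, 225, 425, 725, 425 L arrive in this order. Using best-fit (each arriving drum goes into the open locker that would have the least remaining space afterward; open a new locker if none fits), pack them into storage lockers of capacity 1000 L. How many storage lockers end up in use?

5

  200 → locker 1 (new)  [load 200/1000]
  625 → locker 1  [load 825/1000]
  400 → locker 2 (new)  [load 400/1000]
  650 → locker 3 (new)  [load 650/1000]
  225 → locker 3  [load 875/1000]
  425 → locker 2  [load 825/1000]
  725 → locker 4 (new)  [load 725/1000]
  425 → locker 5 (new)  [load 425/1000]
5 storage lockers opened.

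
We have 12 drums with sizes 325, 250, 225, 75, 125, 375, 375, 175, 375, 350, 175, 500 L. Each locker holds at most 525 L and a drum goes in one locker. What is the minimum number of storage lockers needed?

7

Total = 500 + 375 + 375 + 375 + 350 + 325 + 250 + 225 + 175 + 175 + 125 + 75 = 3325 L.
Lower bound: ⌈3325/525⌉ = 7 storage lockers.
A packing using 7 storage lockers:
  locker 1: 500 = 500
  locker 2: 375 + 125 = 500
  locker 3: 375 + 75 = 450
  locker 4: 375 = 375
  locker 5: 350 + 175 = 525
  locker 6: 325 + 175 = 500
  locker 7: 250 + 225 = 475
This matches the lower bound, so 7 is optimal.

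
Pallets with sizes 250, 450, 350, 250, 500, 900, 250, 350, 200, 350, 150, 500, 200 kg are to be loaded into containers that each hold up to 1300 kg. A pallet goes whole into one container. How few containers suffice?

4

Total = 900 + 500 + 500 + 450 + 350 + 350 + 350 + 250 + 250 + 250 + 200 + 200 + 150 = 4700 kg.
Lower bound: ⌈4700/1300⌉ = 4 containers.
A packing using 4 containers:
  container 1: 900 + 350 = 1250
  container 2: 500 + 500 + 250 = 1250
  container 3: 450 + 350 + 350 + 150 = 1300
  container 4: 250 + 250 + 200 + 200 = 900
This matches the lower bound, so 4 is optimal.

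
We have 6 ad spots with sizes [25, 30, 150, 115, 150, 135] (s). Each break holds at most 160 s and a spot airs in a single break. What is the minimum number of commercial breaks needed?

Total = 150 + 150 + 135 + 115 + 30 + 25 = 605 s.
Lower bound: ⌈605/160⌉ = 4 commercial breaks.
A packing using 4 commercial breaks:
  break 1: 150 = 150
  break 2: 150 = 150
  break 3: 135 + 25 = 160
  break 4: 115 + 30 = 145
This matches the lower bound, so 4 is optimal.

4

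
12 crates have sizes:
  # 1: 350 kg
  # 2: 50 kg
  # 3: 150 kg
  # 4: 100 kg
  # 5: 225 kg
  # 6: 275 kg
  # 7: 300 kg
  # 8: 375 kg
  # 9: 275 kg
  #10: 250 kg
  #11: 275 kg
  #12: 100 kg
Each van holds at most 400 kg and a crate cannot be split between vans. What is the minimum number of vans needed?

Total = 375 + 350 + 300 + 275 + 275 + 275 + 250 + 225 + 150 + 100 + 100 + 50 = 2725 kg.
Lower bound: ⌈2725/400⌉ = 7 vans.
Also, 8 crates each exceed 200 kg, and no two of those can share a van, so at least 8 vans are needed.
A packing using 8 vans:
  van 1: 375 = 375
  van 2: 350 + 50 = 400
  van 3: 300 + 100 = 400
  van 4: 275 + 100 = 375
  van 5: 275 = 275
  van 6: 275 = 275
  van 7: 250 + 150 = 400
  van 8: 225 = 225
This matches the lower bound, so 8 is optimal.

8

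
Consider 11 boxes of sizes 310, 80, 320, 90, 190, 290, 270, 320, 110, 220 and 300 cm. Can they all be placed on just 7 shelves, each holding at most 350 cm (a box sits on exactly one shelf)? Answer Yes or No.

No

Total = 2500 cm; ⌈2500/350⌉ = 8.
At least 8 shelves are required, but only 7 are allowed.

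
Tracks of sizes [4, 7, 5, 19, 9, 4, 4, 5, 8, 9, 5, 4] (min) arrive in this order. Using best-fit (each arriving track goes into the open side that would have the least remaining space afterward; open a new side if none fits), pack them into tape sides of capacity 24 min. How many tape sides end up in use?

4

  4 → side 1 (new)  [load 4/24]
  7 → side 1  [load 11/24]
  5 → side 1  [load 16/24]
  19 → side 2 (new)  [load 19/24]
  9 → side 3 (new)  [load 9/24]
  4 → side 2  [load 23/24]
  4 → side 1  [load 20/24]
  5 → side 3  [load 14/24]
  8 → side 3  [load 22/24]
  9 → side 4 (new)  [load 9/24]
  5 → side 4  [load 14/24]
  4 → side 1  [load 24/24]
4 tape sides opened.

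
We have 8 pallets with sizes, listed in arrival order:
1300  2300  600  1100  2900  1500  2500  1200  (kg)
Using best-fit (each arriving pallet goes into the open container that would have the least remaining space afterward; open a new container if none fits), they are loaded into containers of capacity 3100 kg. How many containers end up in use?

  1300 → container 1 (new)  [load 1300/3100]
  2300 → container 2 (new)  [load 2300/3100]
  600 → container 2  [load 2900/3100]
  1100 → container 1  [load 2400/3100]
  2900 → container 3 (new)  [load 2900/3100]
  1500 → container 4 (new)  [load 1500/3100]
  2500 → container 5 (new)  [load 2500/3100]
  1200 → container 4  [load 2700/3100]
5 containers opened.

5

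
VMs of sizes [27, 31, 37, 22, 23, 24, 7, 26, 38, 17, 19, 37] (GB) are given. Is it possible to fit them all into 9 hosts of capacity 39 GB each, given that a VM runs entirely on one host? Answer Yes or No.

No

Total = 308 GB; ⌈308/39⌉ = 8.
9 VMs each exceed half the capacity and cannot share a host, forcing at least 9 hosts.
The bound of 9 does not rule out 9, but exhaustive search shows no assignment into 9 hosts of capacity 39 GB exists — the minimum is 10.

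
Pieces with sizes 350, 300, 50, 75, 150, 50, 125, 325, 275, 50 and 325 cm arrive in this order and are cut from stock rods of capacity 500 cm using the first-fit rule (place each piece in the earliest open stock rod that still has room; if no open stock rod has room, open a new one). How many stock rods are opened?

  350 → stock rod 1 (new)  [load 350/500]
  300 → stock rod 2 (new)  [load 300/500]
  50 → stock rod 1  [load 400/500]
  75 → stock rod 1  [load 475/500]
  150 → stock rod 2  [load 450/500]
  50 → stock rod 2  [load 500/500]
  125 → stock rod 3 (new)  [load 125/500]
  325 → stock rod 3  [load 450/500]
  275 → stock rod 4 (new)  [load 275/500]
  50 → stock rod 3  [load 500/500]
  325 → stock rod 5 (new)  [load 325/500]
5 stock rods opened.

5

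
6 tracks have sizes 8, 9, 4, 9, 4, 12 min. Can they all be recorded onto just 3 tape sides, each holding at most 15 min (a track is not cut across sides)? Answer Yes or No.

No

Total = 46 min; ⌈46/15⌉ = 4.
At least 4 tape sides are required, but only 3 are allowed.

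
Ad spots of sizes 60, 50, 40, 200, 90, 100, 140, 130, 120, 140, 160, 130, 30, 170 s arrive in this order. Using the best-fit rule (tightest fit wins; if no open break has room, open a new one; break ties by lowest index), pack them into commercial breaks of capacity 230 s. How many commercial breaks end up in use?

  60 → break 1 (new)  [load 60/230]
  50 → break 1  [load 110/230]
  40 → break 1  [load 150/230]
  200 → break 2 (new)  [load 200/230]
  90 → break 3 (new)  [load 90/230]
  100 → break 3  [load 190/230]
  140 → break 4 (new)  [load 140/230]
  130 → break 5 (new)  [load 130/230]
  120 → break 6 (new)  [load 120/230]
  140 → break 7 (new)  [load 140/230]
  160 → break 8 (new)  [load 160/230]
  130 → break 9 (new)  [load 130/230]
  30 → break 2  [load 230/230]
  170 → break 10 (new)  [load 170/230]
10 commercial breaks opened.

10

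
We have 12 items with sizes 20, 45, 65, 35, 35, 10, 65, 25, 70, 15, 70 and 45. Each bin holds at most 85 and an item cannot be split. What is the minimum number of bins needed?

Total = 70 + 70 + 65 + 65 + 45 + 45 + 35 + 35 + 25 + 20 + 15 + 10 = 500.
Lower bound: ⌈500/85⌉ = 6 bins.
A packing using 7 bins:
  bin 1: 70 + 15 = 85
  bin 2: 70 + 10 = 80
  bin 3: 65 + 20 = 85
  bin 4: 65 = 65
  bin 5: 45 + 35 = 80
  bin 6: 45 + 35 = 80
  bin 7: 25 = 25
No arrangement into 6 bins stays within capacity, so 7 is optimal.

7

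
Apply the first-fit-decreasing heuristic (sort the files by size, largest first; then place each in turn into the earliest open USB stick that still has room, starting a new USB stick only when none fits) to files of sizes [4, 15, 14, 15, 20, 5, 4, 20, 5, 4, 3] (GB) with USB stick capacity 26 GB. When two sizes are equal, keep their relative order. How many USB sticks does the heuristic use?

Sorted descending: 20, 20, 15, 15, 14, 5, 5, 4, 4, 4, 3.
  20 → USB stick 1 (new)  [load 20/26]
  20 → USB stick 2 (new)  [load 20/26]
  15 → USB stick 3 (new)  [load 15/26]
  15 → USB stick 4 (new)  [load 15/26]
  14 → USB stick 5 (new)  [load 14/26]
  5 → USB stick 1  [load 25/26]
  5 → USB stick 2  [load 25/26]
  4 → USB stick 3  [load 19/26]
  4 → USB stick 3  [load 23/26]
  4 → USB stick 4  [load 19/26]
  3 → USB stick 3  [load 26/26]
5 USB sticks opened.

5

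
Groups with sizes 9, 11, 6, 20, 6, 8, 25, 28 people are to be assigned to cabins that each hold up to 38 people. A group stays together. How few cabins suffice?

4

Total = 28 + 25 + 20 + 11 + 9 + 8 + 6 + 6 = 113 people.
Lower bound: ⌈113/38⌉ = 3 cabins.
A packing using 4 cabins:
  cabin 1: 28 + 9 = 37
  cabin 2: 25 + 11 = 36
  cabin 3: 20 + 8 + 6 = 34
  cabin 4: 6 = 6
No arrangement into 3 cabins stays within capacity, so 4 is optimal.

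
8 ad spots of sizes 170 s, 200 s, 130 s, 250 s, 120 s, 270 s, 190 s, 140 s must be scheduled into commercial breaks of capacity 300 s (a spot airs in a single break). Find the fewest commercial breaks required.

Total = 270 + 250 + 200 + 190 + 170 + 140 + 130 + 120 = 1470 s.
Lower bound: ⌈1470/300⌉ = 5 commercial breaks.
A packing using 6 commercial breaks:
  break 1: 270 = 270
  break 2: 250 = 250
  break 3: 200 = 200
  break 4: 190 = 190
  break 5: 170 + 130 = 300
  break 6: 140 + 120 = 260
No arrangement into 5 commercial breaks stays within capacity, so 6 is optimal.

6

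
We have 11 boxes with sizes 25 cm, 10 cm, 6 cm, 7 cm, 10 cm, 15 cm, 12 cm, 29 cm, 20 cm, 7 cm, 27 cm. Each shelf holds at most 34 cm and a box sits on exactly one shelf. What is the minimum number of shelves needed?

6

Total = 29 + 27 + 25 + 20 + 15 + 12 + 10 + 10 + 7 + 7 + 6 = 168 cm.
Lower bound: ⌈168/34⌉ = 5 shelves.
A packing using 6 shelves:
  shelf 1: 29 = 29
  shelf 2: 27 + 7 = 34
  shelf 3: 25 + 7 = 32
  shelf 4: 20 + 12 = 32
  shelf 5: 15 + 10 + 6 = 31
  shelf 6: 10 = 10
No arrangement into 5 shelves stays within capacity, so 6 is optimal.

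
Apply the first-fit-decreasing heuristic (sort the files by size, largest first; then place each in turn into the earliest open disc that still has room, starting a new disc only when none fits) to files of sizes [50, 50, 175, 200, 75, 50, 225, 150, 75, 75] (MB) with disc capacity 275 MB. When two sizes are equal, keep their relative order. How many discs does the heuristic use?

Sorted descending: 225, 200, 175, 150, 75, 75, 75, 50, 50, 50.
  225 → disc 1 (new)  [load 225/275]
  200 → disc 2 (new)  [load 200/275]
  175 → disc 3 (new)  [load 175/275]
  150 → disc 4 (new)  [load 150/275]
  75 → disc 2  [load 275/275]
  75 → disc 3  [load 250/275]
  75 → disc 4  [load 225/275]
  50 → disc 1  [load 275/275]
  50 → disc 4  [load 275/275]
  50 → disc 5 (new)  [load 50/275]
5 discs opened.

5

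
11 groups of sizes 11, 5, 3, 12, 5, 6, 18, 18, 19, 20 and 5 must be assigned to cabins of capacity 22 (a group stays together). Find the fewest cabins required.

6

Total = 20 + 19 + 18 + 18 + 12 + 11 + 6 + 5 + 5 + 5 + 3 = 122.
Lower bound: ⌈122/22⌉ = 6 cabins.
A packing using 6 cabins:
  cabin 1: 20 = 20
  cabin 2: 19 + 3 = 22
  cabin 3: 18 = 18
  cabin 4: 18 = 18
  cabin 5: 12 + 5 + 5 = 22
  cabin 6: 11 + 6 + 5 = 22
This matches the lower bound, so 6 is optimal.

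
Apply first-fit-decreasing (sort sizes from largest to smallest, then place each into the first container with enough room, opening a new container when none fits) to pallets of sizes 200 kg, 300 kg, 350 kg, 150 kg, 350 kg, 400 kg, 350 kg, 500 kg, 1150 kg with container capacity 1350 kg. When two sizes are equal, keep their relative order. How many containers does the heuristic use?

3

Sorted descending: 1150, 500, 400, 350, 350, 350, 300, 200, 150.
  1150 → container 1 (new)  [load 1150/1350]
  500 → container 2 (new)  [load 500/1350]
  400 → container 2  [load 900/1350]
  350 → container 2  [load 1250/1350]
  350 → container 3 (new)  [load 350/1350]
  350 → container 3  [load 700/1350]
  300 → container 3  [load 1000/1350]
  200 → container 1  [load 1350/1350]
  150 → container 3  [load 1150/1350]
3 containers opened.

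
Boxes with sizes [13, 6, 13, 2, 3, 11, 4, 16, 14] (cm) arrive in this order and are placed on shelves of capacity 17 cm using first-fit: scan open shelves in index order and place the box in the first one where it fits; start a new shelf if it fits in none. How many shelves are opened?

  13 → shelf 1 (new)  [load 13/17]
  6 → shelf 2 (new)  [load 6/17]
  13 → shelf 3 (new)  [load 13/17]
  2 → shelf 1  [load 15/17]
  3 → shelf 2  [load 9/17]
  11 → shelf 4 (new)  [load 11/17]
  4 → shelf 2  [load 13/17]
  16 → shelf 5 (new)  [load 16/17]
  14 → shelf 6 (new)  [load 14/17]
6 shelves opened.

6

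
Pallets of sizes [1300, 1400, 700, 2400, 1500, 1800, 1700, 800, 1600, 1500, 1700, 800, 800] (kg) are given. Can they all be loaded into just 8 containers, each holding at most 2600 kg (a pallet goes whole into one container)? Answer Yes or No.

No

Total = 18000 kg; ⌈18000/2600⌉ = 7.
8 pallets each exceed half the capacity and cannot share a container, forcing at least 8 containers.
The bound of 8 does not rule out 8, but exhaustive search shows no assignment into 8 containers of capacity 2600 kg exists — the minimum is 9.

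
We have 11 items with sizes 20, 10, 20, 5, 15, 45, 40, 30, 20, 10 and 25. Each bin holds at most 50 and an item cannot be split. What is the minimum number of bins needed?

5

Total = 45 + 40 + 30 + 25 + 20 + 20 + 20 + 15 + 10 + 10 + 5 = 240.
Lower bound: ⌈240/50⌉ = 5 bins.
A packing using 5 bins:
  bin 1: 45 + 5 = 50
  bin 2: 40 + 10 = 50
  bin 3: 30 + 20 = 50
  bin 4: 25 + 20 = 45
  bin 5: 20 + 15 + 10 = 45
This matches the lower bound, so 5 is optimal.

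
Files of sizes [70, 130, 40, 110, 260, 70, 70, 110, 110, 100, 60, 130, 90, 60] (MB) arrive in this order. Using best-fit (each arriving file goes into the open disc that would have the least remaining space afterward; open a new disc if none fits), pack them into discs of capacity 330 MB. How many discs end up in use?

5

  70 → disc 1 (new)  [load 70/330]
  130 → disc 1  [load 200/330]
  40 → disc 1  [load 240/330]
  110 → disc 2 (new)  [load 110/330]
  260 → disc 3 (new)  [load 260/330]
  70 → disc 3  [load 330/330]
  70 → disc 1  [load 310/330]
  110 → disc 2  [load 220/330]
  110 → disc 2  [load 330/330]
  100 → disc 4 (new)  [load 100/330]
  60 → disc 4  [load 160/330]
  130 → disc 4  [load 290/330]
  90 → disc 5 (new)  [load 90/330]
  60 → disc 5  [load 150/330]
5 discs opened.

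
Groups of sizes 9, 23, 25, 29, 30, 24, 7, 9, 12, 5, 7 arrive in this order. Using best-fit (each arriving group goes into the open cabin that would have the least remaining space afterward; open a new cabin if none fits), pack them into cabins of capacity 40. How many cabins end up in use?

5

  9 → cabin 1 (new)  [load 9/40]
  23 → cabin 1  [load 32/40]
  25 → cabin 2 (new)  [load 25/40]
  29 → cabin 3 (new)  [load 29/40]
  30 → cabin 4 (new)  [load 30/40]
  24 → cabin 5 (new)  [load 24/40]
  7 → cabin 1  [load 39/40]
  9 → cabin 4  [load 39/40]
  12 → cabin 2  [load 37/40]
  5 → cabin 3  [load 34/40]
  7 → cabin 5  [load 31/40]
5 cabins opened.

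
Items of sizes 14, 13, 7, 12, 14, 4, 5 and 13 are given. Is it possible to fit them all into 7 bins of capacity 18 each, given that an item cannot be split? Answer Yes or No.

Yes

A valid assignment using 6 bins:
  bin 1: 14 + 4 = 18
  bin 2: 14 = 14
  bin 3: 13 + 5 = 18
  bin 4: 13 = 13
  bin 5: 12 = 12
  bin 6: 7 = 7
That uses only 6 ≤ 7, so 7 bins are enough.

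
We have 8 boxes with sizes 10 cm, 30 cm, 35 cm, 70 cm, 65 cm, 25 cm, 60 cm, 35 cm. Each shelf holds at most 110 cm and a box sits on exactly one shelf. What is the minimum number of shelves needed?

4

Total = 70 + 65 + 60 + 35 + 35 + 30 + 25 + 10 = 330 cm.
Lower bound: ⌈330/110⌉ = 3 shelves.
A packing using 4 shelves:
  shelf 1: 70 + 35 = 105
  shelf 2: 65 + 35 + 10 = 110
  shelf 3: 60 + 30 = 90
  shelf 4: 25 = 25
No arrangement into 3 shelves stays within capacity, so 4 is optimal.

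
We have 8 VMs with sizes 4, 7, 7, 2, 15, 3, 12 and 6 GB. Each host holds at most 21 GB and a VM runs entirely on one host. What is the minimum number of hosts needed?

Total = 15 + 12 + 7 + 7 + 6 + 4 + 3 + 2 = 56 GB.
Lower bound: ⌈56/21⌉ = 3 hosts.
A packing using 3 hosts:
  host 1: 15 + 6 = 21
  host 2: 12 + 7 + 2 = 21
  host 3: 7 + 4 + 3 = 14
This matches the lower bound, so 3 is optimal.

3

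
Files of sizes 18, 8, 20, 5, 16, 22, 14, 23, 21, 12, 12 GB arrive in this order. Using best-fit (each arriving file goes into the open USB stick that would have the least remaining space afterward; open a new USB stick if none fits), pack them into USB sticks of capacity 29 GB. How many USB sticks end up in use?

  18 → USB stick 1 (new)  [load 18/29]
  8 → USB stick 1  [load 26/29]
  20 → USB stick 2 (new)  [load 20/29]
  5 → USB stick 2  [load 25/29]
  16 → USB stick 3 (new)  [load 16/29]
  22 → USB stick 4 (new)  [load 22/29]
  14 → USB stick 5 (new)  [load 14/29]
  23 → USB stick 6 (new)  [load 23/29]
  21 → USB stick 7 (new)  [load 21/29]
  12 → USB stick 3  [load 28/29]
  12 → USB stick 5  [load 26/29]
7 USB sticks opened.

7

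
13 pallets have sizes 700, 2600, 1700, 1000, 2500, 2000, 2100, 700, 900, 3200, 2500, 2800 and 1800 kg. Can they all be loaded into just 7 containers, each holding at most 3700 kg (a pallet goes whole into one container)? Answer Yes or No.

No

Total = 24500 kg; ⌈24500/3700⌉ = 7.
The bound of 7 does not rule out 7, but exhaustive search shows no assignment into 7 containers of capacity 3700 kg exists — the minimum is 8.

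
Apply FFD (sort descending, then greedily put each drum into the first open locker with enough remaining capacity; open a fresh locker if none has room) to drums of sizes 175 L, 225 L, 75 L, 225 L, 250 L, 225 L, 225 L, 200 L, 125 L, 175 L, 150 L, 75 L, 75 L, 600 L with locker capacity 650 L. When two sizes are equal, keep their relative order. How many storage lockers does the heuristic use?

5

Sorted descending: 600, 250, 225, 225, 225, 225, 200, 175, 175, 150, 125, 75, 75, 75.
  600 → locker 1 (new)  [load 600/650]
  250 → locker 2 (new)  [load 250/650]
  225 → locker 2  [load 475/650]
  225 → locker 3 (new)  [load 225/650]
  225 → locker 3  [load 450/650]
  225 → locker 4 (new)  [load 225/650]
  200 → locker 3  [load 650/650]
  175 → locker 2  [load 650/650]
  175 → locker 4  [load 400/650]
  150 → locker 4  [load 550/650]
  125 → locker 5 (new)  [load 125/650]
  75 → locker 4  [load 625/650]
  75 → locker 5  [load 200/650]
  75 → locker 5  [load 275/650]
5 storage lockers opened.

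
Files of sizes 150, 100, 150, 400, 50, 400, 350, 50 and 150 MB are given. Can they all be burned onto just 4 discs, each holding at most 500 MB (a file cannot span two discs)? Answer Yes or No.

Yes

A valid assignment using 4 discs:
  disc 1: 400 + 100 = 500
  disc 2: 400 + 50 + 50 = 500
  disc 3: 350 + 150 = 500
  disc 4: 150 + 150 = 300
Every load is within 500 MB, so 4 discs suffice.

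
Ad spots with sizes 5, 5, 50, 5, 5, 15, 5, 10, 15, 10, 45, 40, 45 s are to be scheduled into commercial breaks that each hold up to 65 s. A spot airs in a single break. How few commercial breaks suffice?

4

Total = 50 + 45 + 45 + 40 + 15 + 15 + 10 + 10 + 5 + 5 + 5 + 5 + 5 = 255 s.
Lower bound: ⌈255/65⌉ = 4 commercial breaks.
A packing using 4 commercial breaks:
  break 1: 50 + 15 = 65
  break 2: 45 + 15 + 5 = 65
  break 3: 45 + 10 + 10 = 65
  break 4: 40 + 5 + 5 + 5 + 5 = 60
This matches the lower bound, so 4 is optimal.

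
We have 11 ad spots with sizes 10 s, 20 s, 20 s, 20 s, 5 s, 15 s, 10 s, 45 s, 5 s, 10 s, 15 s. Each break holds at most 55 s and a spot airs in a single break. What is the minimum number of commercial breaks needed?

Total = 45 + 20 + 20 + 20 + 15 + 15 + 10 + 10 + 10 + 5 + 5 = 175 s.
Lower bound: ⌈175/55⌉ = 4 commercial breaks.
A packing using 4 commercial breaks:
  break 1: 45 + 10 = 55
  break 2: 20 + 20 + 15 = 55
  break 3: 20 + 15 + 10 + 10 = 55
  break 4: 5 + 5 = 10
This matches the lower bound, so 4 is optimal.

4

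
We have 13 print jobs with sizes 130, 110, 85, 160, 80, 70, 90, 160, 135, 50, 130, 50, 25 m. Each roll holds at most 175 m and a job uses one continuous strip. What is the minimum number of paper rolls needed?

9

Total = 160 + 160 + 135 + 130 + 130 + 110 + 90 + 85 + 80 + 70 + 50 + 50 + 25 = 1275 m.
Lower bound: ⌈1275/175⌉ = 8 paper rolls.
A packing using 9 paper rolls:
  roll 1: 160 = 160
  roll 2: 160 = 160
  roll 3: 135 + 25 = 160
  roll 4: 130 = 130
  roll 5: 130 = 130
  roll 6: 110 + 50 = 160
  roll 7: 90 + 85 = 175
  roll 8: 80 + 70 = 150
  roll 9: 50 = 50
No arrangement into 8 paper rolls stays within capacity, so 9 is optimal.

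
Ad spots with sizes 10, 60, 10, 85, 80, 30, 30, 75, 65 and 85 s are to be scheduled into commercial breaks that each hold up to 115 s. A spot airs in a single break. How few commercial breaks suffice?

Total = 85 + 85 + 80 + 75 + 65 + 60 + 30 + 30 + 10 + 10 = 530 s.
Lower bound: ⌈530/115⌉ = 5 commercial breaks.
Also, 6 ad spots each exceed 115/2 s, and no two of those can share a break, so at least 6 commercial breaks are needed.
A packing using 6 commercial breaks:
  break 1: 85 + 30 = 115
  break 2: 85 + 30 = 115
  break 3: 80 + 10 + 10 = 100
  break 4: 75 = 75
  break 5: 65 = 65
  break 6: 60 = 60
This matches the lower bound, so 6 is optimal.

6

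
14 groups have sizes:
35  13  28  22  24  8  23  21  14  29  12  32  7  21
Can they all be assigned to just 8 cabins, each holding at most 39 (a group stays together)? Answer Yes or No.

No

Total = 289; ⌈289/39⌉ = 8.
9 groups each exceed half the capacity and cannot share a cabin, forcing at least 9 cabins.
At least 9 cabins are required, but only 8 are allowed.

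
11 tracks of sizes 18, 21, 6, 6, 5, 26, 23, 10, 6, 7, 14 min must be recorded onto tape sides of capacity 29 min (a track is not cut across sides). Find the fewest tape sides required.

Total = 26 + 23 + 21 + 18 + 14 + 10 + 7 + 6 + 6 + 6 + 5 = 142 min.
Lower bound: ⌈142/29⌉ = 5 tape sides.
A packing using 6 tape sides:
  side 1: 26 = 26
  side 2: 23 + 6 = 29
  side 3: 21 + 7 = 28
  side 4: 18 + 10 = 28
  side 5: 14 + 6 + 6 = 26
  side 6: 5 = 5
No arrangement into 5 tape sides stays within capacity, so 6 is optimal.

6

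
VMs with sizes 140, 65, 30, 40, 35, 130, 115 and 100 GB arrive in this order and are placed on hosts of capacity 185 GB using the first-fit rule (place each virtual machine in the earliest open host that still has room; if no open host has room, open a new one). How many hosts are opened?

  140 → host 1 (new)  [load 140/185]
  65 → host 2 (new)  [load 65/185]
  30 → host 1  [load 170/185]
  40 → host 2  [load 105/185]
  35 → host 2  [load 140/185]
  130 → host 3 (new)  [load 130/185]
  115 → host 4 (new)  [load 115/185]
  100 → host 5 (new)  [load 100/185]
5 hosts opened.

5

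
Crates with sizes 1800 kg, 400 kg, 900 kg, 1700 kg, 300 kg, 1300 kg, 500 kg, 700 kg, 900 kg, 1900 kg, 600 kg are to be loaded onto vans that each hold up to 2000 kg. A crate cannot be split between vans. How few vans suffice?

Total = 1900 + 1800 + 1700 + 1300 + 900 + 900 + 700 + 600 + 500 + 400 + 300 = 11000 kg.
Lower bound: ⌈11000/2000⌉ = 6 vans.
A packing using 6 vans:
  van 1: 1900 = 1900
  van 2: 1800 = 1800
  van 3: 1700 + 300 = 2000
  van 4: 1300 + 700 = 2000
  van 5: 900 + 900 = 1800
  van 6: 600 + 500 + 400 = 1500
This matches the lower bound, so 6 is optimal.

6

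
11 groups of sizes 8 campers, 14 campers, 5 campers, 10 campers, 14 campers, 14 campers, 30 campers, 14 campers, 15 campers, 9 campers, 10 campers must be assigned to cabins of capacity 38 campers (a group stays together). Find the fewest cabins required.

Total = 30 + 15 + 14 + 14 + 14 + 14 + 10 + 10 + 9 + 8 + 5 = 143 campers.
Lower bound: ⌈143/38⌉ = 4 cabins.
A packing using 4 cabins:
  cabin 1: 30 + 8 = 38
  cabin 2: 15 + 14 + 9 = 38
  cabin 3: 14 + 14 + 10 = 38
  cabin 4: 14 + 10 + 5 = 29
This matches the lower bound, so 4 is optimal.

4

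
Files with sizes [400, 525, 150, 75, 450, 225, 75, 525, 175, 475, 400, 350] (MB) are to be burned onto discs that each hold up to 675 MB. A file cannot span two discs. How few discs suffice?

Total = 525 + 525 + 475 + 450 + 400 + 400 + 350 + 225 + 175 + 150 + 75 + 75 = 3825 MB.
Lower bound: ⌈3825/675⌉ = 6 discs.
Also, 7 files each exceed 675/2 MB, and no two of those can share a disc, so at least 7 discs are needed.
A packing using 7 discs:
  disc 1: 525 + 150 = 675
  disc 2: 525 + 75 + 75 = 675
  disc 3: 475 + 175 = 650
  disc 4: 450 + 225 = 675
  disc 5: 400 = 400
  disc 6: 400 = 400
  disc 7: 350 = 350
This matches the lower bound, so 7 is optimal.

7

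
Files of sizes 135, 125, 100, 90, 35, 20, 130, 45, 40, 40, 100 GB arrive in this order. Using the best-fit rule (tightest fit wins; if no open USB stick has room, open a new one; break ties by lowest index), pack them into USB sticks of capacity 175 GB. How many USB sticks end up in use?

6

  135 → USB stick 1 (new)  [load 135/175]
  125 → USB stick 2 (new)  [load 125/175]
  100 → USB stick 3 (new)  [load 100/175]
  90 → USB stick 4 (new)  [load 90/175]
  35 → USB stick 1  [load 170/175]
  20 → USB stick 2  [load 145/175]
  130 → USB stick 5 (new)  [load 130/175]
  45 → USB stick 5  [load 175/175]
  40 → USB stick 3  [load 140/175]
  40 → USB stick 4  [load 130/175]
  100 → USB stick 6 (new)  [load 100/175]
6 USB sticks opened.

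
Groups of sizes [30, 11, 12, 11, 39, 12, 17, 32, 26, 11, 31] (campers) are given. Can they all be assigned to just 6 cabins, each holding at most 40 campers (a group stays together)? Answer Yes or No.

Total = 232 campers; ⌈232/40⌉ = 6.
The bound of 6 does not rule out 6, but exhaustive search shows no assignment into 6 cabins of capacity 40 campers exists — the minimum is 7.

No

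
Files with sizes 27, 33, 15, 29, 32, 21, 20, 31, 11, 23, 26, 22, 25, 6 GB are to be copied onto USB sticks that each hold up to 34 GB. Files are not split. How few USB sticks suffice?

Total = 33 + 32 + 31 + 29 + 27 + 26 + 25 + 23 + 22 + 21 + 20 + 15 + 11 + 6 = 321 GB.
Lower bound: ⌈321/34⌉ = 10 USB sticks.
Also, 11 files each exceed 17 GB, and no two of those can share a USB stick, so at least 11 USB sticks are needed.
A packing using 12 USB sticks:
  USB stick 1: 33 = 33
  USB stick 2: 32 = 32
  USB stick 3: 31 = 31
  USB stick 4: 29 = 29
  USB stick 5: 27 + 6 = 33
  USB stick 6: 26 = 26
  USB stick 7: 25 = 25
  USB stick 8: 23 + 11 = 34
  USB stick 9: 22 = 22
  USB stick 10: 21 = 21
  USB stick 11: 20 = 20
  USB stick 12: 15 = 15
No arrangement into 11 USB sticks stays within capacity, so 12 is optimal.

12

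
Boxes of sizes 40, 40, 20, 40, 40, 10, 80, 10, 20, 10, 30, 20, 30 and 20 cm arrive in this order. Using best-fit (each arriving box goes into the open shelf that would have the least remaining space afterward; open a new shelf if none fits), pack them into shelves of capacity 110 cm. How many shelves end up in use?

  40 → shelf 1 (new)  [load 40/110]
  40 → shelf 1  [load 80/110]
  20 → shelf 1  [load 100/110]
  40 → shelf 2 (new)  [load 40/110]
  40 → shelf 2  [load 80/110]
  10 → shelf 1  [load 110/110]
  80 → shelf 3 (new)  [load 80/110]
  10 → shelf 2  [load 90/110]
  20 → shelf 2  [load 110/110]
  10 → shelf 3  [load 90/110]
  30 → shelf 4 (new)  [load 30/110]
  20 → shelf 3  [load 110/110]
  30 → shelf 4  [load 60/110]
  20 → shelf 4  [load 80/110]
4 shelves opened.

4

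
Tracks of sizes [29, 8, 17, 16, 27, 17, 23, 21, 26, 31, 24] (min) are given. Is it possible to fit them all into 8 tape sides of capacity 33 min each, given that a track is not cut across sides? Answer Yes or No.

No

Total = 239 min; ⌈239/33⌉ = 8.
9 tracks each exceed half the capacity and cannot share a side, forcing at least 9 tape sides.
At least 9 tape sides are required, but only 8 are allowed.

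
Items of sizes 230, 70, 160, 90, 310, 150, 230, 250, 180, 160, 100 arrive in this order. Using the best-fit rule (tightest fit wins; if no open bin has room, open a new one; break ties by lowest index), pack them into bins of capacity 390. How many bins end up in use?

  230 → bin 1 (new)  [load 230/390]
  70 → bin 1  [load 300/390]
  160 → bin 2 (new)  [load 160/390]
  90 → bin 1  [load 390/390]
  310 → bin 3 (new)  [load 310/390]
  150 → bin 2  [load 310/390]
  230 → bin 4 (new)  [load 230/390]
  250 → bin 5 (new)  [load 250/390]
  180 → bin 6 (new)  [load 180/390]
  160 → bin 4  [load 390/390]
  100 → bin 5  [load 350/390]
6 bins opened.

6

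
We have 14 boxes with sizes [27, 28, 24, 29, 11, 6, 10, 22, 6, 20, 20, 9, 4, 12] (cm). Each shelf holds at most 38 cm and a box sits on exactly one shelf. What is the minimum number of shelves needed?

7

Total = 29 + 28 + 27 + 24 + 22 + 20 + 20 + 12 + 11 + 10 + 9 + 6 + 6 + 4 = 228 cm.
Lower bound: ⌈228/38⌉ = 6 shelves.
Also, 7 boxes each exceed 19 cm, and no two of those can share a shelf, so at least 7 shelves are needed.
A packing using 7 shelves:
  shelf 1: 29 + 9 = 38
  shelf 2: 28 + 10 = 38
  shelf 3: 27 + 11 = 38
  shelf 4: 24 + 12 = 36
  shelf 5: 22 + 6 + 6 + 4 = 38
  shelf 6: 20 = 20
  shelf 7: 20 = 20
This matches the lower bound, so 7 is optimal.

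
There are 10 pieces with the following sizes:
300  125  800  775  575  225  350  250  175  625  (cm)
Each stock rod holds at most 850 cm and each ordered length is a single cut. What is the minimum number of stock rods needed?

Total = 800 + 775 + 625 + 575 + 350 + 300 + 250 + 225 + 175 + 125 = 4200 cm.
Lower bound: ⌈4200/850⌉ = 5 stock rods.
A packing using 6 stock rods:
  stock rod 1: 800 = 800
  stock rod 2: 775 = 775
  stock rod 3: 625 + 225 = 850
  stock rod 4: 575 + 250 = 825
  stock rod 5: 350 + 300 + 175 = 825
  stock rod 6: 125 = 125
No arrangement into 5 stock rods stays within capacity, so 6 is optimal.

6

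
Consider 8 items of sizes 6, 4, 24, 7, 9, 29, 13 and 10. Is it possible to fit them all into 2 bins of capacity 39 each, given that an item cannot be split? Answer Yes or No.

Total = 102; ⌈102/39⌉ = 3.
At least 3 bins are required, but only 2 are allowed.

No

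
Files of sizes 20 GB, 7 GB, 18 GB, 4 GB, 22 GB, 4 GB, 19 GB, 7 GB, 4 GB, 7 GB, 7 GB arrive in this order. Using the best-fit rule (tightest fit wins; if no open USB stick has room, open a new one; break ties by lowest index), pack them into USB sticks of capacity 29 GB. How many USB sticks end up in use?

  20 → USB stick 1 (new)  [load 20/29]
  7 → USB stick 1  [load 27/29]
  18 → USB stick 2 (new)  [load 18/29]
  4 → USB stick 2  [load 22/29]
  22 → USB stick 3 (new)  [load 22/29]
  4 → USB stick 2  [load 26/29]
  19 → USB stick 4 (new)  [load 19/29]
  7 → USB stick 3  [load 29/29]
  4 → USB stick 4  [load 23/29]
  7 → USB stick 5 (new)  [load 7/29]
  7 → USB stick 5  [load 14/29]
5 USB sticks opened.

5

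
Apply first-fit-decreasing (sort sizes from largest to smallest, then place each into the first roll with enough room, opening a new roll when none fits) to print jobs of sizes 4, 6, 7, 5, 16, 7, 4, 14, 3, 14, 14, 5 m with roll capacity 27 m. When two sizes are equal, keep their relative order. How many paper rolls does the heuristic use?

Sorted descending: 16, 14, 14, 14, 7, 7, 6, 5, 5, 4, 4, 3.
  16 → roll 1 (new)  [load 16/27]
  14 → roll 2 (new)  [load 14/27]
  14 → roll 3 (new)  [load 14/27]
  14 → roll 4 (new)  [load 14/27]
  7 → roll 1  [load 23/27]
  7 → roll 2  [load 21/27]
  6 → roll 2  [load 27/27]
  5 → roll 3  [load 19/27]
  5 → roll 3  [load 24/27]
  4 → roll 1  [load 27/27]
  4 → roll 4  [load 18/27]
  3 → roll 3  [load 27/27]
4 paper rolls opened.

4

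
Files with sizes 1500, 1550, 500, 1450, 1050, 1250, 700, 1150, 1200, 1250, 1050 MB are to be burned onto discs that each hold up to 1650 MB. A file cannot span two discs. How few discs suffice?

10

Total = 1550 + 1500 + 1450 + 1250 + 1250 + 1200 + 1150 + 1050 + 1050 + 700 + 500 = 12650 MB.
Lower bound: ⌈12650/1650⌉ = 8 discs.
Also, 9 files each exceed 825 MB, and no two of those can share a disc, so at least 9 discs are needed.
A packing using 10 discs:
  disc 1: 1550 = 1550
  disc 2: 1500 = 1500
  disc 3: 1450 = 1450
  disc 4: 1250 = 1250
  disc 5: 1250 = 1250
  disc 6: 1200 = 1200
  disc 7: 1150 + 500 = 1650
  disc 8: 1050 = 1050
  disc 9: 1050 = 1050
  disc 10: 700 = 700
No arrangement into 9 discs stays within capacity, so 10 is optimal.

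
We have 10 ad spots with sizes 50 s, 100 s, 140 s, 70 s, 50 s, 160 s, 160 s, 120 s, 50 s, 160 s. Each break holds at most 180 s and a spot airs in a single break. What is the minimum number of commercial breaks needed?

Total = 160 + 160 + 160 + 140 + 120 + 100 + 70 + 50 + 50 + 50 = 1060 s.
Lower bound: ⌈1060/180⌉ = 6 commercial breaks.
A packing using 7 commercial breaks:
  break 1: 160 = 160
  break 2: 160 = 160
  break 3: 160 = 160
  break 4: 140 = 140
  break 5: 120 + 50 = 170
  break 6: 100 + 70 = 170
  break 7: 50 + 50 = 100
No arrangement into 6 commercial breaks stays within capacity, so 7 is optimal.

7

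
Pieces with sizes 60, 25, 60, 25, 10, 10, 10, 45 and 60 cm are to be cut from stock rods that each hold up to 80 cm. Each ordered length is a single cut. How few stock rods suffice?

5

Total = 60 + 60 + 60 + 45 + 25 + 25 + 10 + 10 + 10 = 305 cm.
Lower bound: ⌈305/80⌉ = 4 stock rods.
A packing using 5 stock rods:
  stock rod 1: 60 + 10 + 10 = 80
  stock rod 2: 60 + 10 = 70
  stock rod 3: 60 = 60
  stock rod 4: 45 + 25 = 70
  stock rod 5: 25 = 25
No arrangement into 4 stock rods stays within capacity, so 5 is optimal.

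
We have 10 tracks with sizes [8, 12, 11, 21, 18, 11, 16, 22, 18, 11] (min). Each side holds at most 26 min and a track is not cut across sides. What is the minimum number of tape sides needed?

7

Total = 22 + 21 + 18 + 18 + 16 + 12 + 11 + 11 + 11 + 8 = 148 min.
Lower bound: ⌈148/26⌉ = 6 tape sides.
A packing using 7 tape sides:
  side 1: 22 = 22
  side 2: 21 = 21
  side 3: 18 + 8 = 26
  side 4: 18 = 18
  side 5: 16 = 16
  side 6: 12 + 11 = 23
  side 7: 11 + 11 = 22
No arrangement into 6 tape sides stays within capacity, so 7 is optimal.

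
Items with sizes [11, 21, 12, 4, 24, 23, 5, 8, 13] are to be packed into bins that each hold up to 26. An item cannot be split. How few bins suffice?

5

Total = 24 + 23 + 21 + 13 + 12 + 11 + 8 + 5 + 4 = 121.
Lower bound: ⌈121/26⌉ = 5 bins.
A packing using 5 bins:
  bin 1: 24 = 24
  bin 2: 23 = 23
  bin 3: 21 + 5 = 26
  bin 4: 13 + 12 = 25
  bin 5: 11 + 8 + 4 = 23
This matches the lower bound, so 5 is optimal.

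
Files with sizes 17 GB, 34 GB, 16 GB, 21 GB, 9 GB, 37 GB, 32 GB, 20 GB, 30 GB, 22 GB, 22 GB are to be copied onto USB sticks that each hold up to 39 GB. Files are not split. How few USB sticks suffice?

Total = 37 + 34 + 32 + 30 + 22 + 22 + 21 + 20 + 17 + 16 + 9 = 260 GB.
Lower bound: ⌈260/39⌉ = 7 USB sticks.
Also, 8 files each exceed 39/2 GB, and no two of those can share a USB stick, so at least 8 USB sticks are needed.
A packing using 8 USB sticks:
  USB stick 1: 37 = 37
  USB stick 2: 34 = 34
  USB stick 3: 32 = 32
  USB stick 4: 30 + 9 = 39
  USB stick 5: 22 + 17 = 39
  USB stick 6: 22 + 16 = 38
  USB stick 7: 21 = 21
  USB stick 8: 20 = 20
This matches the lower bound, so 8 is optimal.

8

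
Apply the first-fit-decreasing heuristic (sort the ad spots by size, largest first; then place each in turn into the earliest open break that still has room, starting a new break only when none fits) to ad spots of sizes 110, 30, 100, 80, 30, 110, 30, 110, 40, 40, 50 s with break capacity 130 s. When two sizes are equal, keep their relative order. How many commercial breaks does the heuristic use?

Sorted descending: 110, 110, 110, 100, 80, 50, 40, 40, 30, 30, 30.
  110 → break 1 (new)  [load 110/130]
  110 → break 2 (new)  [load 110/130]
  110 → break 3 (new)  [load 110/130]
  100 → break 4 (new)  [load 100/130]
  80 → break 5 (new)  [load 80/130]
  50 → break 5  [load 130/130]
  40 → break 6 (new)  [load 40/130]
  40 → break 6  [load 80/130]
  30 → break 4  [load 130/130]
  30 → break 6  [load 110/130]
  30 → break 7 (new)  [load 30/130]
7 commercial breaks opened.

7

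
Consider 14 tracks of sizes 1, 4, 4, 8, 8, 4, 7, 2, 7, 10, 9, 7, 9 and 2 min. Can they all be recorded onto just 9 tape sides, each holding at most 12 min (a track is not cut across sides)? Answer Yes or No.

Yes

A valid assignment using 8 tape sides:
  side 1: 10 + 2 = 12
  side 2: 9 + 2 + 1 = 12
  side 3: 9 = 9
  side 4: 8 + 4 = 12
  side 5: 8 + 4 = 12
  side 6: 7 + 4 = 11
  side 7: 7 = 7
  side 8: 7 = 7
That uses only 8 ≤ 9, so 9 tape sides are enough.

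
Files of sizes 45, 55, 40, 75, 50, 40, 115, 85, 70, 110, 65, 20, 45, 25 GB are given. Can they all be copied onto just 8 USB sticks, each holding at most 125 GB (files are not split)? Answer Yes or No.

A valid assignment using 7 USB sticks:
  USB stick 1: 115 = 115
  USB stick 2: 110 = 110
  USB stick 3: 85 + 40 = 125
  USB stick 4: 75 + 50 = 125
  USB stick 5: 70 + 55 = 125
  USB stick 6: 65 + 40 + 20 = 125
  USB stick 7: 45 + 45 + 25 = 115
That uses only 7 ≤ 8, so 8 USB sticks are enough.

Yes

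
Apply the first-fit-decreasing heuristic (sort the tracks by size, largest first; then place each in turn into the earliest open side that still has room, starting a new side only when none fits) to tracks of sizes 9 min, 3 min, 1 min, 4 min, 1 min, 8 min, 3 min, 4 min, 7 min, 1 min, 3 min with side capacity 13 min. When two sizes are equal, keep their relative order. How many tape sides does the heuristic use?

Sorted descending: 9, 8, 7, 4, 4, 3, 3, 3, 1, 1, 1.
  9 → side 1 (new)  [load 9/13]
  8 → side 2 (new)  [load 8/13]
  7 → side 3 (new)  [load 7/13]
  4 → side 1  [load 13/13]
  4 → side 2  [load 12/13]
  3 → side 3  [load 10/13]
  3 → side 3  [load 13/13]
  3 → side 4 (new)  [load 3/13]
  1 → side 2  [load 13/13]
  1 → side 4  [load 4/13]
  1 → side 4  [load 5/13]
4 tape sides opened.

4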